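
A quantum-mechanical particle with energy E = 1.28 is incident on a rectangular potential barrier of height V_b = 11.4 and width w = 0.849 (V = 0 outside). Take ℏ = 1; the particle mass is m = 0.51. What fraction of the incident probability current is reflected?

R = 0.993

E < V_b: inside the barrier ψ ∝ e^{±κx} with κ = √(2m(V_b − E))/ℏ = 3.213.
κw = 2.728, sinh(κw) = 7.616.
The exact tunnelling result is T⁻¹ = 1 + V_b² sinh²(κw) / [4E(V_b − E)] = 146.5, so T = 0.00683.
R = 1 − T = 0.993.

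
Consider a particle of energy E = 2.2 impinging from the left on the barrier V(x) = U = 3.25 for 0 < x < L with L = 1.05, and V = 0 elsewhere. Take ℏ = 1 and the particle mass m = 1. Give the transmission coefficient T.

Since E < U the interior solution is evanescent with decay constant κ = √(2m(U − E))/ℏ = 1.449.
κL = 1.522, sinh(κL) = 2.181.
The exact tunnelling result is T⁻¹ = 1 + U² sinh²(κL) / [4E(U − E)] = 6.435, so T = 0.155.

T = 0.155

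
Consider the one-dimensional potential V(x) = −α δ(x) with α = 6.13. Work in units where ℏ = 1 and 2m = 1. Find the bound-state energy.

The bound state is ψ(x) = √κ e^{−κ|x|}. The derivative jump ψ'(0⁺) − ψ'(0⁻) = −(2mα/ℏ²)ψ(0) fixes κ = mα/ℏ² = 3.065.
Then E = −ℏ²κ²/(2m) = −mα²/(2ℏ²) = -9.394.

E = -9.39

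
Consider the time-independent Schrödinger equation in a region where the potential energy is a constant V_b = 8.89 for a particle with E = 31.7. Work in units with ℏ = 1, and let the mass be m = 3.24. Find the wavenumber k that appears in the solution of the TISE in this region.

With E > V_b the solution is oscillatory, ψ ∝ e^{±ikx} with k = √(2m(E − V_b))/ℏ.
k = √(2 × 3.24 × 22.81) = 12.16.

k = 12.2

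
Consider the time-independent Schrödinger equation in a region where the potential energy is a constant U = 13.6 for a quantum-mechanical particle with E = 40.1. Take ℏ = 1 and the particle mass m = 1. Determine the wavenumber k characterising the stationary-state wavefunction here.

With E > U the solution is oscillatory, ψ ∝ e^{±ikx} with k = √(2m(E − U))/ℏ.
k = √(2 × 1 × 26.5) = 7.280.

k = 7.28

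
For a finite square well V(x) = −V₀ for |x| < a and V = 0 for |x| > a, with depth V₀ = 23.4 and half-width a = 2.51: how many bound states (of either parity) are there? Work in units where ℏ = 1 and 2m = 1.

Define the well-strength parameter z₀ = (a/ℏ)√(2mV₀) = 2.51 × √(2·0.5·23.4) = 12.14.
The even/odd transcendental equations gain one root per π/2 in z₀, giving N = 1 + ⌊2z₀/π⌋ = 1 + ⌊7.730⌋ = 8.

N = 8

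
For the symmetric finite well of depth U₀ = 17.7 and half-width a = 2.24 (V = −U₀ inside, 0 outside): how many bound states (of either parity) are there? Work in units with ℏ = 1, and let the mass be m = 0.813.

Define the well-strength parameter z₀ = (a/ℏ)√(2mU₀) = 2.24 × √(2·0.813·17.7) = 12.02.
The even/odd transcendental equations gain one root per π/2 in z₀, giving N = 1 + ⌊2z₀/π⌋ = 1 + ⌊7.650⌋ = 8.

N = 8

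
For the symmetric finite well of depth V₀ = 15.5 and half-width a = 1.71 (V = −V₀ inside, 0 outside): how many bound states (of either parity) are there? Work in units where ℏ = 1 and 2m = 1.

N = 5

The dimensionless depth is z₀ = a√(2mV₀)/ℏ = 1.71 × √(15.50) = 6.732.
The even/odd transcendental equations gain one root per π/2 in z₀, giving N = 1 + ⌊2z₀/π⌋ = 1 + ⌊4.286⌋ = 5.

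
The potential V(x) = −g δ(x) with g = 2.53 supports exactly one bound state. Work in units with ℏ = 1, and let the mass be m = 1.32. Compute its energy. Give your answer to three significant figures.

The bound state is ψ(x) = √κ e^{−κ|x|}. The derivative jump ψ'(0⁺) − ψ'(0⁻) = −(2mg/ℏ²)ψ(0) fixes κ = mg/ℏ² = 3.340.
Then E = −ℏ²κ²/(2m) = −mg²/(2ℏ²) = -4.225.

E = -4.22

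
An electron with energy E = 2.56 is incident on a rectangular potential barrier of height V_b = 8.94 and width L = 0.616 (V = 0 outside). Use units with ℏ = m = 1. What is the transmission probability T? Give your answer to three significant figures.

E < V_b: inside the barrier ψ ∝ e^{±κx} with κ = √(2m(V_b − E))/ℏ = 3.572.
κL = 2.200, sinh(κL) = 4.459.
Matching ψ, ψ′ at both faces gives T = [1 + V_b² sinh²(κL) / (4E(V_b − E))]⁻¹ = 1/25.32 = 0.0395.

T = 0.0395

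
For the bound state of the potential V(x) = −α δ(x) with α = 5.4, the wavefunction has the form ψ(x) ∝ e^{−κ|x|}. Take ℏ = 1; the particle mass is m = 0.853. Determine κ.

κ = 4.61

Integrate −(ℏ²/2m)ψ'' − αδ(x)ψ = Eψ from −ε to +ε: the ψ'' term gives ψ'(0⁺) − ψ'(0⁻) and the δ term gives −(2mα/ℏ²)ψ(0).
With ψ ∝ e^{−κ|x|} this yields −2κ = −2mα/ℏ², so κ = mα/ℏ² = 4.606.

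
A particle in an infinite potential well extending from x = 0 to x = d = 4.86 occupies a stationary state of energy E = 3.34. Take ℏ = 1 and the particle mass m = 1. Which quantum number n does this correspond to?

From E_n = n²π²ℏ²/(2md²) invert to n = √(2md²E)/(πℏ).
n = (4.86/π) × √(2 × 1 × 3.34) = 3.998 → n = 4.

n = 4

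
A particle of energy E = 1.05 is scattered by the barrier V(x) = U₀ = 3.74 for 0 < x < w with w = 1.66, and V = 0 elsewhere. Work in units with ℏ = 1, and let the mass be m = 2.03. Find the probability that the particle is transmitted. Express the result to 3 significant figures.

Since E < U₀ the interior solution is evanescent with decay constant κ = √(2m(U₀ − E))/ℏ = 3.305.
κw = 5.486, sinh(κw) = 120.6.
Matching ψ, ψ′ at both faces gives T = [1 + U₀² sinh²(κw) / (4E(U₀ − E))]⁻¹ = 1/18020 = 0.0000555.

T = 0.0000555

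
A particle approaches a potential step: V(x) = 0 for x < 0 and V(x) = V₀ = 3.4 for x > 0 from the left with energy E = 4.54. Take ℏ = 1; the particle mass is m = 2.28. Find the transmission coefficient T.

The wavenumbers are k₁ = √(2mE)/ℏ = 4.550 on the left and k₂ = √(2m(E − V₀))/ℏ = 2.280 on the right.
Matching ψ and ψ′ at x = 0 gives r = (k₁ − k₂)/(k₁ + k₂), so R = r² = 0.1105 and T = 1 − R = 0.8895.

T = 0.890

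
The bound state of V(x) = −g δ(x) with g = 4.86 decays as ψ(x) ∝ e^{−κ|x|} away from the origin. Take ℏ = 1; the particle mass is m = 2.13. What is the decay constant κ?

κ = 10.4

Integrate −(ℏ²/2m)ψ'' − gδ(x)ψ = Eψ from −ε to +ε: the ψ'' term gives ψ'(0⁺) − ψ'(0⁻) and the δ term gives −(2mg/ℏ²)ψ(0).
With ψ ∝ e^{−κ|x|} this yields −2κ = −2mg/ℏ², so κ = mg/ℏ² = 10.35.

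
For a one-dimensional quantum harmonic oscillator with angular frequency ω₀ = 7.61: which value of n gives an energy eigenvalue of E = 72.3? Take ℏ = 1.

E_n = ℏω₀(n + ½) ⇒ n = E/(ℏω₀) − ½ = 72.3/7.61 − 0.5 = 9.001 → n = 9.

n = 9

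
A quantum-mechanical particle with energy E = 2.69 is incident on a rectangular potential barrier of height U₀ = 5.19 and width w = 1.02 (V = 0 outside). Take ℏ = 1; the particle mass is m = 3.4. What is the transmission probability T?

Since E < U₀ the interior solution is evanescent with decay constant κ = √(2m(U₀ − E))/ℏ = 4.123.
κw = 4.206, sinh(κw) = 33.52.
Matching ψ, ψ′ at both faces gives T = [1 + U₀² sinh²(κw) / (4E(U₀ − E))]⁻¹ = 1/1126 = 0.000888.

T = 0.000888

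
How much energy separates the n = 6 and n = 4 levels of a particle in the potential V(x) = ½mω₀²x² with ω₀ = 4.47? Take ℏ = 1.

E_n = ℏω₀(n + ½), so ΔE = (6 − 4) ℏω₀ = 2 × 4.47 = 8.940.

ΔE = 8.94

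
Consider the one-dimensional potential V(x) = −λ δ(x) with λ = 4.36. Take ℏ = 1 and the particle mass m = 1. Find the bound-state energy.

E = -9.50

The bound state is ψ(x) = √κ e^{−κ|x|}. The derivative jump ψ'(0⁺) − ψ'(0⁻) = −(2mλ/ℏ²)ψ(0) fixes κ = mλ/ℏ² = 4.360.
Then E = −ℏ²κ²/(2m) = −mλ²/(2ℏ²) = -9.505.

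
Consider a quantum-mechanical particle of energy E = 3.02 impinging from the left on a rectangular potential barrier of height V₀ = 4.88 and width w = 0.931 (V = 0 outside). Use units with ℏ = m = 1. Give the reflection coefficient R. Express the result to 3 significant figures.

R = 0.901

E < V₀: inside the barrier ψ ∝ e^{±κx} with κ = √(2m(V₀ − E))/ℏ = 1.929.
κw = 1.796, sinh(κw) = 2.929.
Matching ψ, ψ′ at both faces gives T = [1 + V₀² sinh²(κw) / (4E(V₀ − E))]⁻¹ = 1/10.09 = 0.0991.
R = 1 − T = 0.901.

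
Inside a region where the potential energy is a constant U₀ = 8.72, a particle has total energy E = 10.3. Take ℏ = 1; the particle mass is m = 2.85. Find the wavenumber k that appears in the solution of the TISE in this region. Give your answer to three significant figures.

k = 3.00

With E > U₀ the solution is oscillatory, ψ ∝ e^{±ikx} with k = √(2m(E − U₀))/ℏ.
k = √(2 × 2.85 × 1.58) = 3.001.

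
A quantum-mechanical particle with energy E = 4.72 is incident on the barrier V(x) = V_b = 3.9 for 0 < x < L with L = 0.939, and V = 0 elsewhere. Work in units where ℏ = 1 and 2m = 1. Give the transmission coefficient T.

E > V_b: inside the barrier k₂ = √(2m(E − V_b))/ℏ = 0.9055, k₂L = 0.8503.
T = [1 + V_b² sin²(k₂L) / (4E(E − V_b))]⁻¹ = 1/1.555 = 0.643.

T = 0.643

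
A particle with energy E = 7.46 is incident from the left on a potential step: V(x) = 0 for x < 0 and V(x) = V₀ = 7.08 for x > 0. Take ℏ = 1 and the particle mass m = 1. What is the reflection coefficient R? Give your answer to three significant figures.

R = 0.399

On each side the TISE gives plane waves with k = √(2m(E − V))/ℏ: k₁ = √(2·1·7.46) = 3.863, k₂ = √(2·1·0.38) = 0.8718.
Matching ψ and ψ′ at x = 0 gives r = (k₁ − k₂)/(k₁ + k₂), so R = r² = 0.3991 and T = 1 − R = 0.6009.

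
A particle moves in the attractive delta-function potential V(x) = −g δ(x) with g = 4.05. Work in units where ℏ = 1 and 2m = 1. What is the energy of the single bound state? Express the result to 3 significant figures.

E = -4.10

For x ≠ 0 the bound state is ψ ∝ e^{−κ|x|}; integrating the TISE across the delta gives the cusp condition 2κ = 2mg/ℏ², so κ = 2.025.
Then E = −ℏ²κ²/(2m) = −mg²/(2ℏ²) = -4.101.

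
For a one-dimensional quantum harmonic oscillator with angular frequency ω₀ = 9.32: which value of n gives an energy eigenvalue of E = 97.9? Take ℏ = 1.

Invert E_n = (n + ½)ℏω₀: n = E/ℏω₀ − ½ = 10.004, so n = 10.

n = 10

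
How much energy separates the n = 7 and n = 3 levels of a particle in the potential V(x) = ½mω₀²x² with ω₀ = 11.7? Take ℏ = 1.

E_n = ℏω₀(n + ½), so ΔE = (7 − 3) ℏω₀ = 4 × 11.7 = 46.80.

ΔE = 46.8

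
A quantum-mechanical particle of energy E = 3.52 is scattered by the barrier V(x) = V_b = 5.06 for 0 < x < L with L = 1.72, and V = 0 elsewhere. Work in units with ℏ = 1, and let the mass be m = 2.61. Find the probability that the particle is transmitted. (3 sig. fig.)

T = 0.000197

Since E < V_b the interior solution is evanescent with decay constant κ = √(2m(V_b − E))/ℏ = 2.835.
κL = 4.877, sinh(κL) = 65.59.
The exact tunnelling result is T⁻¹ = 1 + V_b² sinh²(κL) / [4E(V_b − E)] = 5081, so T = 0.000197.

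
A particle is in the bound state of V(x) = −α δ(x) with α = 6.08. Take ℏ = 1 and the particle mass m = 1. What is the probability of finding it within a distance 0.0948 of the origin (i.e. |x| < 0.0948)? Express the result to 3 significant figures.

P = 0.684

The normalised bound state is ψ = √κ e^{−κ|x|} with κ = mα/ℏ² = 6.080.
P(|x| < d) = ∫_{−d}^{d} κ e^{−2κ|x|} dx = 1 − e^{−2κd} = 1 − e^{−1.153} = 0.6842.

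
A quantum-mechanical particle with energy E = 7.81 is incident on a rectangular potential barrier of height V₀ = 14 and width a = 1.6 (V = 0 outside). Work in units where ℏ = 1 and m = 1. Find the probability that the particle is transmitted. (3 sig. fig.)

Since E < V₀ the interior solution is evanescent with decay constant κ = √(2m(V₀ − E))/ℏ = 3.519.
κa = 5.630, sinh(κa) = 139.3.
Matching ψ, ψ′ at both faces gives T = [1 + V₀² sinh²(κa) / (4E(V₀ − E))]⁻¹ = 1/19660 = 0.0000509.

T = 0.0000509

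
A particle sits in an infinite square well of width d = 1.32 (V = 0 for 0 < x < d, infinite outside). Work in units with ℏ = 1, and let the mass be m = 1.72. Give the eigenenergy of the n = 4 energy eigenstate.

The infinite-well eigenfunctions ψ_n = √(2/d) sin(nπx/d) vanish at both walls, giving E_n = n²π²ℏ²/(2md²).
E_4 = 4² × π² / (2 × 1.72 × 1.32²) = 26.35.

E = 26.3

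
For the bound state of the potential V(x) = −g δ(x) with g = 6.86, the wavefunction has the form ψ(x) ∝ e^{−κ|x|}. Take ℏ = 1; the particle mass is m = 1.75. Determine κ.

Integrate −(ℏ²/2m)ψ'' − gδ(x)ψ = Eψ from −ε to +ε: the ψ'' term gives ψ'(0⁺) − ψ'(0⁻) and the δ term gives −(2mg/ℏ²)ψ(0).
With ψ ∝ e^{−κ|x|} this yields −2κ = −2mg/ℏ², so κ = mg/ℏ² = 12.01.

κ = 12.0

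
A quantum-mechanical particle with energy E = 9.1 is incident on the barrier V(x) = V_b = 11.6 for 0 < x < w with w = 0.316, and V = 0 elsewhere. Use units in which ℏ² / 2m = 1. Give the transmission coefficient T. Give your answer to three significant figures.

Since E < V_b the interior solution is evanescent with decay constant κ = √(2m(V_b − E))/ℏ = 1.581.
κw = 0.4996, sinh(κw) = 0.5207.
Matching ψ, ψ′ at both faces gives T = [1 + V_b² sinh²(κw) / (4E(V_b − E))]⁻¹ = 1/1.401 = 0.714.

T = 0.714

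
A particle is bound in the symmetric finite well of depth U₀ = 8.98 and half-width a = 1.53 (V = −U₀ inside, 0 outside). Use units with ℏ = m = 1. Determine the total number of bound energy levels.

N = 5

Define the well-strength parameter z₀ = (a/ℏ)√(2mU₀) = 1.53 × √(2·1·8.98) = 6.484.
The even/odd transcendental equations gain one root per π/2 in z₀, giving N = 1 + ⌊2z₀/π⌋ = 1 + ⌊4.128⌋ = 5.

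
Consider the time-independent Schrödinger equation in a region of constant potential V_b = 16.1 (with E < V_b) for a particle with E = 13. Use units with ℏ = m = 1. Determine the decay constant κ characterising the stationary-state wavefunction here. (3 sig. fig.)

κ = 2.49

Since E < V_b the TISE in this region is ψ'' = κ²ψ with κ = √(2m(V_b − E))/ℏ.
κ = √(2 × 1 × 3.1) = 2.490.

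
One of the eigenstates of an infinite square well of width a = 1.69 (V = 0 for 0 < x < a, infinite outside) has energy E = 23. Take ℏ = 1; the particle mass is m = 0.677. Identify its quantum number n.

From E_n = n²π²ℏ²/(2ma²) invert to n = √(2ma²E)/(πℏ).
n = (1.69/π) × √(2 × 0.677 × 23) = 3.002 → n = 3.

n = 3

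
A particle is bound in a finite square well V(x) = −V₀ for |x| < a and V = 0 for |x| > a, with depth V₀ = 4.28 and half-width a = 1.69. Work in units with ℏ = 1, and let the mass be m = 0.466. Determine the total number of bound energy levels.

N = 3

The dimensionless depth is z₀ = a√(2mV₀)/ℏ = 1.69 × √(3.989) = 3.375.
A new bound state (alternating even/odd) appears each time z₀ passes a multiple of π/2, so N = ⌊2z₀/π⌋ + 1 = ⌊2.149⌋ + 1 = 3.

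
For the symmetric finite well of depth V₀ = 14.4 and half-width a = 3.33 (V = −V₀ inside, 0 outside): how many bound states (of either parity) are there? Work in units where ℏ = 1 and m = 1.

N = 12

Define the well-strength parameter z₀ = (a/ℏ)√(2mV₀) = 3.33 × √(2·1·14.4) = 17.87.
A new bound state (alternating even/odd) appears each time z₀ passes a multiple of π/2, so N = ⌊2z₀/π⌋ + 1 = ⌊11.38⌋ + 1 = 12.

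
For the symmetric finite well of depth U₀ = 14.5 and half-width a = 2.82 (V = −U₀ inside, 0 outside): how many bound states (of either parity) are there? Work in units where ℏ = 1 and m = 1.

N = 10

Define the well-strength parameter z₀ = (a/ℏ)√(2mU₀) = 2.82 × √(2·1·14.5) = 15.19.
A new bound state (alternating even/odd) appears each time z₀ passes a multiple of π/2, so N = ⌊2z₀/π⌋ + 1 = ⌊9.668⌋ + 1 = 10.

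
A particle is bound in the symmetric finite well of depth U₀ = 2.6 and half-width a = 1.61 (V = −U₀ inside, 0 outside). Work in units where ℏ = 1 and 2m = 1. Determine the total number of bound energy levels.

Define the well-strength parameter z₀ = (a/ℏ)√(2mU₀) = 1.61 × √(2·0.5·2.6) = 2.596.
A new bound state (alternating even/odd) appears each time z₀ passes a multiple of π/2, so N = ⌊2z₀/π⌋ + 1 = ⌊1.653⌋ + 1 = 2.

N = 2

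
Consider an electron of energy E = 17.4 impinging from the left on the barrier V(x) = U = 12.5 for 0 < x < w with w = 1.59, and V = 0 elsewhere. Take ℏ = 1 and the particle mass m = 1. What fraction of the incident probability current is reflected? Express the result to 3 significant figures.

R = 0.299

Above the barrier the interior wavenumber is k₂ = √(2m(E − U))/ℏ = 3.130, giving phase k₂w = 4.977.
Matching at both interfaces gives T⁻¹ = 1 + U² sin²(k₂w) / [4E(E − U)] = 1.427, hence T = 0.701.
R = 1 − T = 0.299.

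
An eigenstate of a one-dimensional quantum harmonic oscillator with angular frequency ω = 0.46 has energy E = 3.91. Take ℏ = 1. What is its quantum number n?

E_n = ℏω(n + ½) ⇒ n = E/(ℏω) − ½ = 3.91/0.46 − 0.5 = 8.000 → n = 8.

n = 8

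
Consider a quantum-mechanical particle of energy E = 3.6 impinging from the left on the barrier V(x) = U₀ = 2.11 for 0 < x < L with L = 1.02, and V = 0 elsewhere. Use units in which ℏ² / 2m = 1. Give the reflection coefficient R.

Above the barrier the interior wavenumber is k₂ = √(2m(E − U₀))/ℏ = 1.221, giving phase k₂L = 1.245.
Matching at both interfaces gives T⁻¹ = 1 + U₀² sin²(k₂L) / [4E(E − U₀)] = 1.186, hence T = 0.843.
R = 1 − T = 0.157.

R = 0.157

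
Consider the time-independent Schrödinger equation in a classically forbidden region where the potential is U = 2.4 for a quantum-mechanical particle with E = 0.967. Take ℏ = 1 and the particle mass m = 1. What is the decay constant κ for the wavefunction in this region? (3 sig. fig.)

Since E < U the TISE in this region is ψ'' = κ²ψ with κ = √(2m(U − E))/ℏ.
κ = √(2 × 1 × 1.433) = 1.693.

κ = 1.69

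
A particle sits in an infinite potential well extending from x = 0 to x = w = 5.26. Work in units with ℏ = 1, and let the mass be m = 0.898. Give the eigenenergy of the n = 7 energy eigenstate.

E = 9.73

Requiring ψ(0) = ψ(w) = 0 quantises k = nπ/w, hence E_n = ℏ²k²/2m = n²π²ℏ²/(2mw²).
E_7 = 7² × π² / (2 × 0.898 × 5.26²) = 9.732.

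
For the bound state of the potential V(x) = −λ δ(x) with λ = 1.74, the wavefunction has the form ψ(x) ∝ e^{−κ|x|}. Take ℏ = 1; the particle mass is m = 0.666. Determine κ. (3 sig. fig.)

κ = 1.16

Integrate −(ℏ²/2m)ψ'' − λδ(x)ψ = Eψ from −ε to +ε: the ψ'' term gives ψ'(0⁺) − ψ'(0⁻) and the δ term gives −(2mλ/ℏ²)ψ(0).
With ψ ∝ e^{−κ|x|} this yields −2κ = −2mλ/ℏ², so κ = mλ/ℏ² = 1.159.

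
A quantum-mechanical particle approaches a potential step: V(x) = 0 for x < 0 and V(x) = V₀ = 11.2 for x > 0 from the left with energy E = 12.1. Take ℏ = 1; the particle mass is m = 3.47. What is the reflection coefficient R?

The wavenumbers are k₁ = √(2mE)/ℏ = 9.164 on the left and k₂ = √(2m(E − V₀))/ℏ = 2.499 on the right.
Matching ψ and ψ′ at x = 0 gives r = (k₁ − k₂)/(k₁ + k₂), so R = r² = 0.3265 and T = 1 − R = 0.6735.

R = 0.327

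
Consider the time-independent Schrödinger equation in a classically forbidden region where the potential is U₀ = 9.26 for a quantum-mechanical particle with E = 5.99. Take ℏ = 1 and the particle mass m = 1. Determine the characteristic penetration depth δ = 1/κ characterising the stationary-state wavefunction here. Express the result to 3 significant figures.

δ = 0.391

Since E < U₀ the TISE in this region is ψ'' = κ²ψ with κ = √(2m(U₀ − E))/ℏ.
κ = √(2 × 1 × 3.27) = 2.557. The penetration depth is δ = 1/κ = 0.391.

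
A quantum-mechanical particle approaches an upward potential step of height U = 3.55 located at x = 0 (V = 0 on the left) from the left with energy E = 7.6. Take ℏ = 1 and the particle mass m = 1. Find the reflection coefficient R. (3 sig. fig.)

R = 0.0244

On each side the TISE gives plane waves with k = √(2m(E − V))/ℏ: k₁ = √(2·1·7.6) = 3.899, k₂ = √(2·1·4.05) = 2.846.
Matching ψ and ψ′ at x = 0 gives r = (k₁ − k₂)/(k₁ + k₂), so R = r² = 0.02436 and T = 1 − R = 0.9756.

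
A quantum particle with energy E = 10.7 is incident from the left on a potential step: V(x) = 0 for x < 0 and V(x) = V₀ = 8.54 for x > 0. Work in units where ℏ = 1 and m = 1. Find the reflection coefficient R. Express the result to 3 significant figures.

R = 0.144

On each side the TISE gives plane waves with k = √(2m(E − V))/ℏ: k₁ = √(2·1·10.7) = 4.626, k₂ = √(2·1·2.16) = 2.078.
Matching ψ and ψ′ at x = 0 gives r = (k₁ − k₂)/(k₁ + k₂), so R = r² = 0.1444 and T = 1 − R = 0.8556.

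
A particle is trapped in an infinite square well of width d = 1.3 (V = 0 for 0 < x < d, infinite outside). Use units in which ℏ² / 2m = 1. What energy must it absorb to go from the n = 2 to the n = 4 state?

ΔE = 70.1

E_n = n²π²ℏ²/(2md²), so ΔE = (4² − 2²) π²ℏ²/(2md²).
ΔE = 12 × π² / (2 × 0.5 × 1.3²) = 70.08.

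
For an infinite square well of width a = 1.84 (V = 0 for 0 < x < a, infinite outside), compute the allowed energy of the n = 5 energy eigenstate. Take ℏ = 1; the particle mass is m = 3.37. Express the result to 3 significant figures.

Requiring ψ(0) = ψ(a) = 0 quantises k = nπ/a, hence E_n = ℏ²k²/2m = n²π²ℏ²/(2ma²).
E_5 = 5² × π² / (2 × 3.37 × 1.84²) = 10.81.

E = 10.8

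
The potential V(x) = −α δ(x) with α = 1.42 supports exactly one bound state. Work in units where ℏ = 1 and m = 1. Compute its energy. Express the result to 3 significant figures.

E = -1.01

For x ≠ 0 the bound state is ψ ∝ e^{−κ|x|}; integrating the TISE across the delta gives the cusp condition 2κ = 2mα/ℏ², so κ = 1.420.
Then E = −ℏ²κ²/(2m) = −mα²/(2ℏ²) = -1.008.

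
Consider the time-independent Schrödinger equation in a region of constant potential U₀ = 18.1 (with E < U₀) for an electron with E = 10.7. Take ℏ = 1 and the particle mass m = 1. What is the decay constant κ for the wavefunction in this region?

κ = 3.85

Since E < U₀ the TISE in this region is ψ'' = κ²ψ with κ = √(2m(U₀ − E))/ℏ.
κ = √(2 × 1 × 7.4) = 3.847.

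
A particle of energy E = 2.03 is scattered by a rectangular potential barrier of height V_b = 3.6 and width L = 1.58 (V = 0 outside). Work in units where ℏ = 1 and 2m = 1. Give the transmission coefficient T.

T = 0.0724

E < V_b: inside the barrier ψ ∝ e^{±κx} with κ = √(2m(V_b − E))/ℏ = 1.253.
κL = 1.980, sinh(κL) = 3.551.
Matching ψ, ψ′ at both faces gives T = [1 + V_b² sinh²(κL) / (4E(V_b − E))]⁻¹ = 1/13.82 = 0.0724.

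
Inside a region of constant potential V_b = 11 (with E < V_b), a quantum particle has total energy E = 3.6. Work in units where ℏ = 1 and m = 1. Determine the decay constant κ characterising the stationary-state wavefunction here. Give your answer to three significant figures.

Since E < V_b the TISE in this region is ψ'' = κ²ψ with κ = √(2m(V_b − E))/ℏ.
κ = √(2 × 1 × 7.4) = 3.847.

κ = 3.85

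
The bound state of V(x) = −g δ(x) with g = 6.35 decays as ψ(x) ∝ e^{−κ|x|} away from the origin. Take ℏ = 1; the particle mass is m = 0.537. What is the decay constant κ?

Integrate −(ℏ²/2m)ψ'' − gδ(x)ψ = Eψ from −ε to +ε: the ψ'' term gives ψ'(0⁺) − ψ'(0⁻) and the δ term gives −(2mg/ℏ²)ψ(0).
With ψ ∝ e^{−κ|x|} this yields −2κ = −2mg/ℏ², so κ = mg/ℏ² = 3.410.

κ = 3.41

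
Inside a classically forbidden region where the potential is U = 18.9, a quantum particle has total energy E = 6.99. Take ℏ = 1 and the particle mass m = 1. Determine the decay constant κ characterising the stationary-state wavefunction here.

κ = 4.88

Since E < U the TISE in this region is ψ'' = κ²ψ with κ = √(2m(U − E))/ℏ.
κ = √(2 × 1 × 11.91) = 4.881.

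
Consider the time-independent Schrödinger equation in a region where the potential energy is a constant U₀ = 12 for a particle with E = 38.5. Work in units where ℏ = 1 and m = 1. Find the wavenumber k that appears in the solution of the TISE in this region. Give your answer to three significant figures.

With E > U₀ the solution is oscillatory, ψ ∝ e^{±ikx} with k = √(2m(E − U₀))/ℏ.
k = √(2 × 1 × 26.5) = 7.280.

k = 7.28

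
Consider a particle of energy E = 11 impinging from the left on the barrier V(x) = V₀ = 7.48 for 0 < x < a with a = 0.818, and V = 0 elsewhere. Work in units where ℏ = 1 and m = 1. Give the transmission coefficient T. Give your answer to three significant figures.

Above the barrier the interior wavenumber is k₂ = √(2m(E − V₀))/ℏ = 2.653, giving phase k₂a = 2.170.
T = [1 + V₀² sin²(k₂a) / (4E(E − V₀))]⁻¹ = 1/1.246 = 0.802.

T = 0.802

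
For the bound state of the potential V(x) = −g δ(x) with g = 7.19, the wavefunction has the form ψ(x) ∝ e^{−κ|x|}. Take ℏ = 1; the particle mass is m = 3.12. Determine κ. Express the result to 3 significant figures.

κ = 22.4

Integrate −(ℏ²/2m)ψ'' − gδ(x)ψ = Eψ from −ε to +ε: the ψ'' term gives ψ'(0⁺) − ψ'(0⁻) and the δ term gives −(2mg/ℏ²)ψ(0).
With ψ ∝ e^{−κ|x|} this yields −2κ = −2mg/ℏ², so κ = mg/ℏ² = 22.43.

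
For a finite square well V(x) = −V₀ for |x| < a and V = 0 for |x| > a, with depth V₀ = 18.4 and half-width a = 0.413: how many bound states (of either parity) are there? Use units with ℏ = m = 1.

N = 2

The dimensionless depth is z₀ = a√(2mV₀)/ℏ = 0.413 × √(36.80) = 2.505.
The even/odd transcendental equations gain one root per π/2 in z₀, giving N = 1 + ⌊2z₀/π⌋ = 1 + ⌊1.595⌋ = 2.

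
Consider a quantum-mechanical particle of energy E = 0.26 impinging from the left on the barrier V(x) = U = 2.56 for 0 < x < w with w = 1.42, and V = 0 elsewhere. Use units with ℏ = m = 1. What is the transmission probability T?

T = 0.00331

Since E < U the interior solution is evanescent with decay constant κ = √(2m(U − E))/ℏ = 2.145.
κw = 3.046, sinh(κw) = 10.49.
The exact tunnelling result is T⁻¹ = 1 + U² sinh²(κw) / [4E(U − E)] = 302.3, so T = 0.00331.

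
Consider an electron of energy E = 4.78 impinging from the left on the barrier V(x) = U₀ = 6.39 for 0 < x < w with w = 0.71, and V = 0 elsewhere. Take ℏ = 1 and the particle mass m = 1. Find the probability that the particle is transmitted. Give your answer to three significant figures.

T = 0.217

E < U₀: inside the barrier ψ ∝ e^{±κx} with κ = √(2m(U₀ − E))/ℏ = 1.794.
κw = 1.274, sinh(κw) = 1.648.
The exact tunnelling result is T⁻¹ = 1 + U₀² sinh²(κw) / [4E(U₀ − E)] = 4.602, so T = 0.217.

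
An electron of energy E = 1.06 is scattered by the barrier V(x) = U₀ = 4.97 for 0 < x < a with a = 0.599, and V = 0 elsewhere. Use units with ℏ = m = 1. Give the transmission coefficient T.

T = 0.0919

E < U₀: inside the barrier ψ ∝ e^{±κx} with κ = √(2m(U₀ − E))/ℏ = 2.796.
κa = 1.675, sinh(κa) = 2.576.
The exact tunnelling result is T⁻¹ = 1 + U₀² sinh²(κa) / [4E(U₀ − E)] = 10.89, so T = 0.0919.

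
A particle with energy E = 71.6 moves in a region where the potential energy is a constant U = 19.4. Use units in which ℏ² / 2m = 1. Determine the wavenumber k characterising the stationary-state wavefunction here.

k = 7.22

With E > U the solution is oscillatory, ψ ∝ e^{±ikx} with k = √(2m(E − U))/ℏ.
k = √(2 × 0.5 × 52.2) = 7.225.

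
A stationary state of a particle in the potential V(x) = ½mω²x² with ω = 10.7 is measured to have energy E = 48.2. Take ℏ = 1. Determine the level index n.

n = 4

Invert E_n = (n + ½)ℏω: n = E/ℏω − ½ = 4.005, so n = 4.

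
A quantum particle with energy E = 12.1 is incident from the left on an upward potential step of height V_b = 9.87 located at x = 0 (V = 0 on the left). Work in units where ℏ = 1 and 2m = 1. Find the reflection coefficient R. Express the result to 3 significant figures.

R = 0.159

The wavenumbers are k₁ = √(2mE)/ℏ = 3.479 on the left and k₂ = √(2m(E − V_b))/ℏ = 1.493 on the right.
Matching ψ and ψ′ at x = 0 gives r = (k₁ − k₂)/(k₁ + k₂), so R = r² = 0.1594 and T = 1 − R = 0.8406.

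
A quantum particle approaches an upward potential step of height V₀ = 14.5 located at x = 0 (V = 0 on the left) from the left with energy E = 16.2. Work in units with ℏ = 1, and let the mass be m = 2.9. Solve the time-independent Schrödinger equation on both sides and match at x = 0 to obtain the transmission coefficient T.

T = 0.739

The wavenumbers are k₁ = √(2mE)/ℏ = 9.693 on the left and k₂ = √(2m(E − V₀))/ℏ = 3.140 on the right.
Matching ψ and ψ′ at x = 0 gives r = (k₁ − k₂)/(k₁ + k₂), so R = r² = 0.2608 and T = 1 − R = 0.7392.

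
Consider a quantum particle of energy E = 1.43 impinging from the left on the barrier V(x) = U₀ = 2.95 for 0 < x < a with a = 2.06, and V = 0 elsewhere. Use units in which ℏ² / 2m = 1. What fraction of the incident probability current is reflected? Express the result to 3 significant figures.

R = 0.975

E < U₀: inside the barrier ψ ∝ e^{±κx} with κ = √(2m(U₀ − E))/ℏ = 1.233.
κa = 2.540, sinh(κa) = 6.299.
The exact tunnelling result is T⁻¹ = 1 + U₀² sinh²(κa) / [4E(U₀ − E)] = 40.71, so T = 0.0246.
R = 1 − T = 0.975.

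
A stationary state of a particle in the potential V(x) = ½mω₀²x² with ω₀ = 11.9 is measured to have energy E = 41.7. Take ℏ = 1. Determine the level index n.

E_n = ℏω₀(n + ½) ⇒ n = E/(ℏω₀) − ½ = 41.7/11.9 − 0.5 = 3.004 → n = 3.

n = 3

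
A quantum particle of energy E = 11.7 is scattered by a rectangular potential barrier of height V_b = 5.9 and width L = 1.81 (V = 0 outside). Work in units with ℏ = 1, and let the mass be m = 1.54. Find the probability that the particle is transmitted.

Above the barrier the interior wavenumber is k₂ = √(2m(E − V_b))/ℏ = 4.227, giving phase k₂L = 7.650.
Matching at both interfaces gives T⁻¹ = 1 + V_b² sin²(k₂L) / [4E(E − V_b)] = 1.123, hence T = 0.890.

T = 0.890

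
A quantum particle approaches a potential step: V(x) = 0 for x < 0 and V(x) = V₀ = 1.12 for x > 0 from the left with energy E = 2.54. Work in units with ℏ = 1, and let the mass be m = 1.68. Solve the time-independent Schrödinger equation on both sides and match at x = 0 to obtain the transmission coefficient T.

T = 0.979

The wavenumbers are k₁ = √(2mE)/ℏ = 2.921 on the left and k₂ = √(2m(E − V₀))/ℏ = 2.184 on the right.
Matching ψ and ψ′ at x = 0 gives r = (k₁ − k₂)/(k₁ + k₂), so R = r² = 0.02084 and T = 1 − R = 0.9792.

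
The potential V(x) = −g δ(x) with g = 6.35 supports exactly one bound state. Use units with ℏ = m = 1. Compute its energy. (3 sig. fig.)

E = -20.2

The bound state is ψ(x) = √κ e^{−κ|x|}. The derivative jump ψ'(0⁺) − ψ'(0⁻) = −(2mg/ℏ²)ψ(0) fixes κ = mg/ℏ² = 6.350.
Then E = −ℏ²κ²/(2m) = −mg²/(2ℏ²) = -20.16.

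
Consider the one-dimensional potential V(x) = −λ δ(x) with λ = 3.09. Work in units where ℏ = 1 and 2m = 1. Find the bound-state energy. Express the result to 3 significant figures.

E = -2.39

The bound state is ψ(x) = √κ e^{−κ|x|}. The derivative jump ψ'(0⁺) − ψ'(0⁻) = −(2mλ/ℏ²)ψ(0) fixes κ = mλ/ℏ² = 1.545.
Then E = −ℏ²κ²/(2m) = −mλ²/(2ℏ²) = -2.387.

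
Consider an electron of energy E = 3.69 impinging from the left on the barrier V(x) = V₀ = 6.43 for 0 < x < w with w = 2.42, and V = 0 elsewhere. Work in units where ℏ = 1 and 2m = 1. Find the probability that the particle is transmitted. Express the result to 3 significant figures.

E < V₀: inside the barrier ψ ∝ e^{±κx} with κ = √(2m(V₀ − E))/ℏ = 1.655.
κw = 4.006, sinh(κw) = 27.45.
The exact tunnelling result is T⁻¹ = 1 + V₀² sinh²(κw) / [4E(V₀ − E)] = 771.3, so T = 0.00130.

T = 0.00130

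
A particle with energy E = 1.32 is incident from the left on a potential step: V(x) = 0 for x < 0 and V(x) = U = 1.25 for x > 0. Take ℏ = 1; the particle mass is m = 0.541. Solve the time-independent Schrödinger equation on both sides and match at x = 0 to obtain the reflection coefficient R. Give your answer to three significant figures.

On each side the TISE gives plane waves with k = √(2m(E − V))/ℏ: k₁ = √(2·0.541·1.32) = 1.195, k₂ = √(2·0.541·0.07) = 0.2752.
Matching ψ and ψ′ at x = 0 gives r = (k₁ − k₂)/(k₁ + k₂), so R = r² = 0.3914 and T = 1 − R = 0.6086.

R = 0.391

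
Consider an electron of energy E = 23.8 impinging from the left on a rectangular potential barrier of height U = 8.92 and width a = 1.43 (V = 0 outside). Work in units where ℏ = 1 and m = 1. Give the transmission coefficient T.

E > U: inside the barrier k₂ = √(2m(E − U))/ℏ = 5.455, k₂a = 7.801.
Matching at both interfaces gives T⁻¹ = 1 + U² sin²(k₂a) / [4E(E − U)] = 1.056, hence T = 0.947.

T = 0.947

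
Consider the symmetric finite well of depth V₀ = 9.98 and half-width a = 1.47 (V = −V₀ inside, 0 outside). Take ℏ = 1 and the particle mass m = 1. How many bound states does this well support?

Define the well-strength parameter z₀ = (a/ℏ)√(2mV₀) = 1.47 × √(2·1·9.98) = 6.567.
A new bound state (alternating even/odd) appears each time z₀ passes a multiple of π/2, so N = ⌊2z₀/π⌋ + 1 = ⌊4.181⌋ + 1 = 5.

N = 5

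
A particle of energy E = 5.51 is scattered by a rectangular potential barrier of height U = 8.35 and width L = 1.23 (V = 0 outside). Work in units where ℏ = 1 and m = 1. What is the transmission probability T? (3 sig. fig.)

E < U: inside the barrier ψ ∝ e^{±κx} with κ = √(2m(U − E))/ℏ = 2.383.
κL = 2.931, sinh(κL) = 9.351.
Matching ψ, ψ′ at both faces gives T = [1 + U² sinh²(κL) / (4E(U − E))]⁻¹ = 1/98.39 = 0.0102.

T = 0.0102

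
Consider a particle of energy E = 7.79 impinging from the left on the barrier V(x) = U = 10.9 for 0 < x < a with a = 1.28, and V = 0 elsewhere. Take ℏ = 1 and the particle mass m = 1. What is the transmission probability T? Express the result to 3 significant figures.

T = 0.00549

Since E < U the interior solution is evanescent with decay constant κ = √(2m(U − E))/ℏ = 2.494.
κa = 3.192, sinh(κa) = 12.15.
The exact tunnelling result is T⁻¹ = 1 + U² sinh²(κa) / [4E(U − E)] = 182.0, so T = 0.00549.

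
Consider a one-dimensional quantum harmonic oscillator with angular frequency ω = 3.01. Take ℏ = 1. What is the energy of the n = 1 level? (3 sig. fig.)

E = 4.52

The oscillator eigenvalues are E_n = ℏω(n + ½), so E_1 = 3.01 × 1.5 = 4.515.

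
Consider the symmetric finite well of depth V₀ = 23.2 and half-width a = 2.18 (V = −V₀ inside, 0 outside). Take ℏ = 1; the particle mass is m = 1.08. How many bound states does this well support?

The dimensionless depth is z₀ = a√(2mV₀)/ℏ = 2.18 × √(50.11) = 15.43.
A new bound state (alternating even/odd) appears each time z₀ passes a multiple of π/2, so N = ⌊2z₀/π⌋ + 1 = ⌊9.824⌋ + 1 = 10.

N = 10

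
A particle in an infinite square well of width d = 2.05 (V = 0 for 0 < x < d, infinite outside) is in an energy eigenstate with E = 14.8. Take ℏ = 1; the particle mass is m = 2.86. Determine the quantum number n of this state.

From E_n = n²π²ℏ²/(2md²) invert to n = √(2md²E)/(πℏ).
n = (2.05/π) × √(2 × 2.86 × 14.8) = 6.004 → n = 6.

n = 6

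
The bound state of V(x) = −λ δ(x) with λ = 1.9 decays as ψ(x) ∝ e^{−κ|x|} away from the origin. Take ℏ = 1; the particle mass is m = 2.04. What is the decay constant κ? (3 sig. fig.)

Integrate −(ℏ²/2m)ψ'' − λδ(x)ψ = Eψ from −ε to +ε: the ψ'' term gives ψ'(0⁺) − ψ'(0⁻) and the δ term gives −(2mλ/ℏ²)ψ(0).
With ψ ∝ e^{−κ|x|} this yields −2κ = −2mλ/ℏ², so κ = mλ/ℏ² = 3.876.

κ = 3.88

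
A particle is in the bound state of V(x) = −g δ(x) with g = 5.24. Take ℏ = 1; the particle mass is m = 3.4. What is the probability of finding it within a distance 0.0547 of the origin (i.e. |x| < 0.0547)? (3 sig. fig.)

P = 0.858

The normalised bound state is ψ = √κ e^{−κ|x|} with κ = mg/ℏ² = 17.82.
P(|x| < d) = ∫_{−d}^{d} κ e^{−2κ|x|} dx = 1 − e^{−2κd} = 1 − e^{−1.949} = 0.8576.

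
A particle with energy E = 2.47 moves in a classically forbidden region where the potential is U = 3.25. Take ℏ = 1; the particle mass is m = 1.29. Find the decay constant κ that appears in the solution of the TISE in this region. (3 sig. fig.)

κ = 1.42

Since E < U the TISE in this region is ψ'' = κ²ψ with κ = √(2m(U − E))/ℏ.
κ = √(2 × 1.29 × 0.78) = 1.419.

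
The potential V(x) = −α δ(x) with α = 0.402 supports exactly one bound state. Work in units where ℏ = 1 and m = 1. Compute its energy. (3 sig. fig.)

The bound state is ψ(x) = √κ e^{−κ|x|}. The derivative jump ψ'(0⁺) − ψ'(0⁻) = −(2mα/ℏ²)ψ(0) fixes κ = mα/ℏ² = 0.4020.
Then E = −ℏ²κ²/(2m) = −mα²/(2ℏ²) = -0.08080.

E = -0.0808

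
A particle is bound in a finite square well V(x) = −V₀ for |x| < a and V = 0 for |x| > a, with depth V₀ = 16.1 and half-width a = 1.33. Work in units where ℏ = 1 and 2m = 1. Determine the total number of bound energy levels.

N = 4

Define the well-strength parameter z₀ = (a/ℏ)√(2mV₀) = 1.33 × √(2·0.5·16.1) = 5.337.
The even/odd transcendental equations gain one root per π/2 in z₀, giving N = 1 + ⌊2z₀/π⌋ = 1 + ⌊3.397⌋ = 4.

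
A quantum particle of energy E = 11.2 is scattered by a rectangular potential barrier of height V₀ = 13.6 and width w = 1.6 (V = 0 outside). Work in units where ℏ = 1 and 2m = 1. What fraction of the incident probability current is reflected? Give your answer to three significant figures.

R = 0.984

E < V₀: inside the barrier ψ ∝ e^{±κx} with κ = √(2m(V₀ − E))/ℏ = 1.549.
κw = 2.479, sinh(κw) = 5.921.
The exact tunnelling result is T⁻¹ = 1 + V₀² sinh²(κw) / [4E(V₀ − E)] = 61.31, so T = 0.0163.
R = 1 − T = 0.984.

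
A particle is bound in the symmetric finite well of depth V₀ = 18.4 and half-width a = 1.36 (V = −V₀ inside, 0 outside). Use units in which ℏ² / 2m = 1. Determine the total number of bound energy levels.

N = 4

The dimensionless depth is z₀ = a√(2mV₀)/ℏ = 1.36 × √(18.40) = 5.834.
The even/odd transcendental equations gain one root per π/2 in z₀, giving N = 1 + ⌊2z₀/π⌋ = 1 + ⌊3.714⌋ = 4.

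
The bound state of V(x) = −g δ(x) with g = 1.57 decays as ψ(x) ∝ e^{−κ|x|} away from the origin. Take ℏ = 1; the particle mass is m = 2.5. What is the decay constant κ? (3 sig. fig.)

Integrate −(ℏ²/2m)ψ'' − gδ(x)ψ = Eψ from −ε to +ε: the ψ'' term gives ψ'(0⁺) − ψ'(0⁻) and the δ term gives −(2mg/ℏ²)ψ(0).
With ψ ∝ e^{−κ|x|} this yields −2κ = −2mg/ℏ², so κ = mg/ℏ² = 3.925.

κ = 3.93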